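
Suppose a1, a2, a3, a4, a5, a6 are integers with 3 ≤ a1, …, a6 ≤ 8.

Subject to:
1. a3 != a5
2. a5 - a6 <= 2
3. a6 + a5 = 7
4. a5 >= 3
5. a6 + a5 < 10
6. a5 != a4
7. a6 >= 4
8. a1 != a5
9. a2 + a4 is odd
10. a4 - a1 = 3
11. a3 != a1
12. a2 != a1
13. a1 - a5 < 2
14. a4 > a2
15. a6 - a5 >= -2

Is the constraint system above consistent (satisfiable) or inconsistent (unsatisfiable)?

The assignment a1 = 4, a2 = 6, a3 = 7, a4 = 7, a5 = 3, a6 = 4 works:
  constraint 2 holds since a5 - a6 = -1.
  constraint 3 holds since a6 + a5 = 7.
The rest check out directly.

Satisfiable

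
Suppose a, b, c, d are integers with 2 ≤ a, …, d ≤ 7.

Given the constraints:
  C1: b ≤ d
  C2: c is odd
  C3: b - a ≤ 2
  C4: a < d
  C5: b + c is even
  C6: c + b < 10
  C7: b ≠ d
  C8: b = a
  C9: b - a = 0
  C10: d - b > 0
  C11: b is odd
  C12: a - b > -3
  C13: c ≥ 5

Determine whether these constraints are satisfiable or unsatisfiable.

Satisfiable

Try a = 3, b = 3, c = 5, d = 5.
Check constraint 3: b - a = 0; constraint 6: c + b = 8; constraint 9: b - a = 0. The remaining constraints are straightforward to verify.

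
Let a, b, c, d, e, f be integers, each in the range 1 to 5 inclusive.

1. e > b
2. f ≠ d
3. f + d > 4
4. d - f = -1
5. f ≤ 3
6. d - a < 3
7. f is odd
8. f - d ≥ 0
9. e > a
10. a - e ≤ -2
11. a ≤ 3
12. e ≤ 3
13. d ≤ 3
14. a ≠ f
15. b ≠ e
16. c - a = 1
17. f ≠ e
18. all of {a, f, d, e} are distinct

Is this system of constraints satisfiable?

Unsatisfiable

Constraints 5, 11, 12, and 13 confine each of a, f, d, e to the 3 values {1, …, 3} (the domain already gives each ≥ 1).
Constraint 18 requires all 4 of them to be distinct, but only 3 values are available — impossible by the pigeonhole principle.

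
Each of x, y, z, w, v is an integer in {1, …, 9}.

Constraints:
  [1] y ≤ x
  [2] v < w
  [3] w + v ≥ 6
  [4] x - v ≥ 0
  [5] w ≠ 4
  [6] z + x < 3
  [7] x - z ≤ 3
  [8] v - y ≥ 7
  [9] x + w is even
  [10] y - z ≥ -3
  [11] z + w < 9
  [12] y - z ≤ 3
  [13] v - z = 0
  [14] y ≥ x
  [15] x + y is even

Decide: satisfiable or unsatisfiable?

Unsatisfiable

Constraints 4, 7, 8, and 10 give x − v ≥ 0, v − y ≥ 7, y − z ≥ -3, z − x ≥ -3.
Adding all 4 inequalities: the left sides telescope to 0, and the right sides sum to 0 + 7 + (-3) + (-3) = 1. So 0 ≥ 1, which is false.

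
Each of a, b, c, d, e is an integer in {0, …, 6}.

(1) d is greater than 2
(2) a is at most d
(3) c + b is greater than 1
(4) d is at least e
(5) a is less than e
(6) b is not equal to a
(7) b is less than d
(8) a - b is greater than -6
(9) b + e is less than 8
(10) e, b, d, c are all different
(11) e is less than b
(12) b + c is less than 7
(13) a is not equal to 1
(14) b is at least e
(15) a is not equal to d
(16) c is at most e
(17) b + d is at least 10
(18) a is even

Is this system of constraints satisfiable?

Satisfiable

One satisfying assignment is a = 0, b = 4, c = 0, d = 6, e = 2.
For the less obvious constraints — constraint 3: c + b = 4; constraint 8: a - b = -4 — and the others hold by inspection.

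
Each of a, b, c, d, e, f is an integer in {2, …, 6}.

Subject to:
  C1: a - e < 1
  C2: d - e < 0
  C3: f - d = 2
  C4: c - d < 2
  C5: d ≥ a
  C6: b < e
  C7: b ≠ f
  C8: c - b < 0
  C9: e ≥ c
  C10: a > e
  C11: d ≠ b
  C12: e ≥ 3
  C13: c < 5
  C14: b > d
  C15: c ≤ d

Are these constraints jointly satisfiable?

Unsatisfiable

Constraints 5, 6, 10, and 14 give a ≤ d, d < b, b < e, e < a. Chaining: a ≤ d < b < e < a, which forces a < a — impossible.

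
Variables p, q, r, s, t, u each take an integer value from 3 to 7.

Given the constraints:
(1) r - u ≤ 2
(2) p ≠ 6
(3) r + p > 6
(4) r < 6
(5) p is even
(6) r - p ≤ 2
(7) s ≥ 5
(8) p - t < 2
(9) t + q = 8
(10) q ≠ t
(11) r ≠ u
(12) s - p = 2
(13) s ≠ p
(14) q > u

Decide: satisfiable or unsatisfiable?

Try p = 4, q = 5, r = 3, s = 6, t = 3, u = 4.
Check constraint 1: r - u = -1; constraint 3: r + p = 7. The remaining constraints are straightforward to verify.

Satisfiable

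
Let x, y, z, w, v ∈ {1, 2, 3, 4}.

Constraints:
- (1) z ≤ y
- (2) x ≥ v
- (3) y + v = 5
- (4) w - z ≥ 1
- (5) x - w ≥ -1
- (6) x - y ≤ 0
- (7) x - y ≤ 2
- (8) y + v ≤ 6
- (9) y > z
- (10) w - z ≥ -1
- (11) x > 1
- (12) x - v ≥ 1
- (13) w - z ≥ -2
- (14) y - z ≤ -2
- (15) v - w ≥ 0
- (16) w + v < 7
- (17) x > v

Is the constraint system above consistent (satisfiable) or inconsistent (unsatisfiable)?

Constraints 4, 7, 12, 14, and 15 give w − z ≥ 1, z − y ≥ 2, y − x ≥ -2, x − v ≥ 1, v − w ≥ 0.
Adding all 5 inequalities: the left sides telescope to 0, and the right sides sum to 1 + 2 + (-2) + 1 + 0 = 2. So 0 ≥ 2, which is false.

Unsatisfiable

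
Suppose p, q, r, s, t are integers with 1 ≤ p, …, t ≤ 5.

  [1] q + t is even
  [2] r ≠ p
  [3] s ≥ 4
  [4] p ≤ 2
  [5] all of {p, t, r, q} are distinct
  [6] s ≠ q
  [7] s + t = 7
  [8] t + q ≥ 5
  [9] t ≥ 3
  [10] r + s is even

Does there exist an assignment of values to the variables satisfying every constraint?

Take p = 2, q = 5, r = 4, s = 4, t = 3. Then constraint 5: values 2, 3, 4, 5 are distinct; constraint 7: s + t = 7; constraint 8: t + q = 8, and every other listed constraint is also met.

Satisfiable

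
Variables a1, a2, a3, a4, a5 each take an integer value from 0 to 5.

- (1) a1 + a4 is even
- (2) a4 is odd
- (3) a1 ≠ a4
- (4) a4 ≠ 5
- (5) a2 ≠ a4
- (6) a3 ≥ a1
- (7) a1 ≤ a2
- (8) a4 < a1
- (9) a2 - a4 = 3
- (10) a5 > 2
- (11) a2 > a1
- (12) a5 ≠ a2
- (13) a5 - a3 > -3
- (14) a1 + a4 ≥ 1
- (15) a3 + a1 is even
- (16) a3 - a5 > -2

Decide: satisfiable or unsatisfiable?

Satisfiable

The assignment a1 = 3, a2 = 4, a3 = 5, a4 = 1, a5 = 5 works:
  constraint 9 holds since a2 - a4 = 3.
  constraint 13 holds since a5 - a3 = 0.
  constraint 14 holds since a1 + a4 = 4.
The rest check out directly.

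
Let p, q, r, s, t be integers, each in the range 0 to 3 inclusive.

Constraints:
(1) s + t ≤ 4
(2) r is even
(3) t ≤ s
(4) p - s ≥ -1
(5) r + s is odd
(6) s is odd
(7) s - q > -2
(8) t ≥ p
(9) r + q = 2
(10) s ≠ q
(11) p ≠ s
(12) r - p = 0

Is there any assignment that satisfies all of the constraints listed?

Setting (p, q, r, s, t) = (0, 2, 0, 1, 0) satisfies everything: constraint 1: s + t = 1; constraint 4: p - s = -1, and the others follow.

Satisfiable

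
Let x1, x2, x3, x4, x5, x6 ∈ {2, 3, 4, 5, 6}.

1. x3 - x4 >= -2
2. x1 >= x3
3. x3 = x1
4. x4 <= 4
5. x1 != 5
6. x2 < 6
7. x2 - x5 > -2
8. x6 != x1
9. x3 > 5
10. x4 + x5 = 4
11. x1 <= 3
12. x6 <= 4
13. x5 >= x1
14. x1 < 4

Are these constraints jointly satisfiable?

Unsatisfiable

From constraint 9: x3 ≥ 6. From constraints 2 and 11: x3 ≤ x1 and x1 ≤ 3, so x3 ≤ 3. But 3 < 6, so no value of x3 works.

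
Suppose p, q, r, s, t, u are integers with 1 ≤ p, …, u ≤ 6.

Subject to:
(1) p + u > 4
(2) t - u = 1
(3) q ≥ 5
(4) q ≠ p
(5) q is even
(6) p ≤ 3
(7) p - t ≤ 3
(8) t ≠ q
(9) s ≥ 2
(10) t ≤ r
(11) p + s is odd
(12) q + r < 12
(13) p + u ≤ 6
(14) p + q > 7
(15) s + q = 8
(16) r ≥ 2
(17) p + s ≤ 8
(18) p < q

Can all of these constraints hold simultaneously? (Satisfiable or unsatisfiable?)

Satisfiable

Setting (p, q, r, s, t, u) = (3, 6, 5, 2, 3, 2) satisfies everything: constraint 1: p + u = 5; constraint 2: t - u = 1; constraint 7: p - t = 0, and the others follow.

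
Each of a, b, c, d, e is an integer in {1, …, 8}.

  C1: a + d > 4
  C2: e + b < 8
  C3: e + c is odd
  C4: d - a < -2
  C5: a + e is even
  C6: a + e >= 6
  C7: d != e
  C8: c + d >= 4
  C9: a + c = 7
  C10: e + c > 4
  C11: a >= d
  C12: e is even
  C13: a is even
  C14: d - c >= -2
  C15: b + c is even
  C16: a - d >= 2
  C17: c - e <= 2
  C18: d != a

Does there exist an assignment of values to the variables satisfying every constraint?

The assignment a = 4, b = 3, c = 3, d = 1, e = 2 works:
  constraint 1 holds since a + d = 5.
  constraint 2 holds since e + b = 5.
The rest check out directly.

Satisfiable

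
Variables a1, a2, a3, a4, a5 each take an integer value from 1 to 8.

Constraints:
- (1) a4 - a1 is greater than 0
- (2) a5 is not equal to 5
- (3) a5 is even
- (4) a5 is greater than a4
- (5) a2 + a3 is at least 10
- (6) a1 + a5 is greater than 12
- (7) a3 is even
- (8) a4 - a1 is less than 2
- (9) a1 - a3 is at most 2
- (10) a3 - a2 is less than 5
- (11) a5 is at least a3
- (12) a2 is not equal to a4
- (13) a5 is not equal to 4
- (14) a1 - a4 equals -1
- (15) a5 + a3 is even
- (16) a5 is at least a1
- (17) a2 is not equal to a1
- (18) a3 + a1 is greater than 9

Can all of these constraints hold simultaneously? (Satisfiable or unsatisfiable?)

Try a1 = 5, a2 = 4, a3 = 6, a4 = 6, a5 = 8.
Check constraint 1: a4 - a1 = 1; constraint 5: a2 + a3 = 10. The remaining constraints are straightforward to verify.

Satisfiable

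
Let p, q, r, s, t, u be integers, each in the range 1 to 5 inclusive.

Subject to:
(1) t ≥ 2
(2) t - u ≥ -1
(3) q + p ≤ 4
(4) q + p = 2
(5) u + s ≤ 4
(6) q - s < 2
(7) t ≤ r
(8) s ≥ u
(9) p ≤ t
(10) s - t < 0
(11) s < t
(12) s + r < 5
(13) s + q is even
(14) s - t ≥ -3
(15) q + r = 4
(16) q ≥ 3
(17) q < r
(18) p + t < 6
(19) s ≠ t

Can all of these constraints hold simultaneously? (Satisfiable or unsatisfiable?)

From constraint 16: q ≥ 3. From constraints 1 and 7: r ≥ t ≥ 2. Hence q + r ≥ 5. But constraint 15 requires q + r = 4, and 4 < 5. Contradiction.

Unsatisfiable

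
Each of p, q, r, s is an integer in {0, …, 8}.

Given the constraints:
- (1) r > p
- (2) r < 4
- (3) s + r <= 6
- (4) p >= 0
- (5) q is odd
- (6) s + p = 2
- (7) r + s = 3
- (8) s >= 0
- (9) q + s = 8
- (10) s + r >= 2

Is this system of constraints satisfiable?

The assignment p = 1, q = 7, r = 2, s = 1 works:
  constraint 3 holds since s + r = 3.
  constraint 6 holds since s + p = 2.
The rest check out directly.

Satisfiable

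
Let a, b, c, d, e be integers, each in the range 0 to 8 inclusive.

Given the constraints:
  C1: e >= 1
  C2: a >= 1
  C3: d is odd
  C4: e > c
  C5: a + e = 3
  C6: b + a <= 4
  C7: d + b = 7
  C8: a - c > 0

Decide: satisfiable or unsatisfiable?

Satisfiable

One satisfying assignment is a = 1, b = 2, c = 0, d = 5, e = 2.
For the less obvious constraints — constraint 5: a + e = 3; constraint 6: b + a = 3; constraint 7: d + b = 7 — and the others hold by inspection.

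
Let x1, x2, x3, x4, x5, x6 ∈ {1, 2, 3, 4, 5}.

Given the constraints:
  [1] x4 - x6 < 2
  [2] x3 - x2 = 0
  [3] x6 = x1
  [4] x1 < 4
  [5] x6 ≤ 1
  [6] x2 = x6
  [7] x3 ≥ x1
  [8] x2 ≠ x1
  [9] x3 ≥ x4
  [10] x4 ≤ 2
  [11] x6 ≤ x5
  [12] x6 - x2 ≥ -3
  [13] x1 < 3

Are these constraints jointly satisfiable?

From constraints 3 and 6, x2 = x6 = x1, so x2 = x1. But constraint 8 says x2 ≠ x1. Contradiction.

Unsatisfiable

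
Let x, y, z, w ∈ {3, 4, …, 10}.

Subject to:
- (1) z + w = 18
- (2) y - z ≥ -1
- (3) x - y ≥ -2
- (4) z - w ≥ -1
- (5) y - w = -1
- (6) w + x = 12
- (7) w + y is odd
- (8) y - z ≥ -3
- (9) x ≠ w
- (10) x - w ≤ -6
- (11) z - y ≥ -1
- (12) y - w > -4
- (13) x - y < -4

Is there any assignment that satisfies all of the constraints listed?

Unsatisfiable

Constraints 2, 3, 4, and 10 give x − y ≥ -2, y − z ≥ -1, z − w ≥ -1, w − x ≥ 6.
Adding all 4 inequalities: the left sides telescope to 0, and the right sides sum to (-2) + (-1) + (-1) + 6 = 2. So 0 ≥ 2, which is false.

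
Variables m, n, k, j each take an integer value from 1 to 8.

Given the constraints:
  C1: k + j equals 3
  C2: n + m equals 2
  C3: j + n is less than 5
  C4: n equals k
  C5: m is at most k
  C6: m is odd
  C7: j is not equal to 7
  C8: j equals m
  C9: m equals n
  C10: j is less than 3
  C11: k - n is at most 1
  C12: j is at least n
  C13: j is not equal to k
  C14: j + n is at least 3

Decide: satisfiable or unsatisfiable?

From constraints 4, 8, and 9, j = m = n = k, so j = k. But constraint 13 says j ≠ k. Contradiction.

Unsatisfiable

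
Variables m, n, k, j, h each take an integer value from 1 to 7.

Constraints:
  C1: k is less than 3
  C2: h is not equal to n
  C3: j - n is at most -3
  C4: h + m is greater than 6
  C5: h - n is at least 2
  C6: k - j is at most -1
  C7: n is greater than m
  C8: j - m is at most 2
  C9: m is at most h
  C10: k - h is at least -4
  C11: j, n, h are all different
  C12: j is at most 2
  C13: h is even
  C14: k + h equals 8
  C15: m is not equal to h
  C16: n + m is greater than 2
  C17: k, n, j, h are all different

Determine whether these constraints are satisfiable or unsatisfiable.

Constraints 3, 5, 6, and 10 give n − j ≥ 3, j − k ≥ 1, k − h ≥ -4, h − n ≥ 2.
Adding all 4 inequalities: the left sides telescope to 0, and the right sides sum to 3 + 1 + (-4) + 2 = 2. So 0 ≥ 2, which is false.

Unsatisfiable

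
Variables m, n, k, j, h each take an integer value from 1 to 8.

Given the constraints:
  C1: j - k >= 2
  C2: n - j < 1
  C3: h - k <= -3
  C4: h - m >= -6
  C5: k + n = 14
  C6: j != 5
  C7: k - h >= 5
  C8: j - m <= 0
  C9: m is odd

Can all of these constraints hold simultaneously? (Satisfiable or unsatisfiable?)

Constraints 1, 4, 7, and 8 give j − k ≥ 2, k − h ≥ 5, h − m ≥ -6, m − j ≥ 0.
Adding all 4 inequalities: the left sides telescope to 0, and the right sides sum to 2 + 5 + (-6) + 0 = 1. So 0 ≥ 1, which is false.

Unsatisfiable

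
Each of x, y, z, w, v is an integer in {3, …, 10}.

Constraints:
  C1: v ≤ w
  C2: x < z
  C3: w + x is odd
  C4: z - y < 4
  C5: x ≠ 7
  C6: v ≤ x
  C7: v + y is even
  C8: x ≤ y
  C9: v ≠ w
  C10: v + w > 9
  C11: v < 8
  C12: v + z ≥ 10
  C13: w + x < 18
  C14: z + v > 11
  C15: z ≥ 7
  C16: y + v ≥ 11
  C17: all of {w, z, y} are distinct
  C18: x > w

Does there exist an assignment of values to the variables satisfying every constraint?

One satisfying assignment is x = 8, y = 8, z = 9, w = 7, v = 4.
For the less obvious constraints — constraint 4: z - y = 1; constraint 10: v + w = 11; constraint 12: v + z = 13 — and the others hold by inspection.

Satisfiable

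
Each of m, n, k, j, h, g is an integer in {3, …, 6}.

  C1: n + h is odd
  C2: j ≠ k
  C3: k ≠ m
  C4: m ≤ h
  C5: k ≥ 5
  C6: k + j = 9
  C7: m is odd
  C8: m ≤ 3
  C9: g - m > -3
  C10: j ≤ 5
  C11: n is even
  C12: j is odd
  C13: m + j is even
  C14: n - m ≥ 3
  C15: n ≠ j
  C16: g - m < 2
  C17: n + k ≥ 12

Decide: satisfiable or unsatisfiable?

Setting (m, n, k, j, h, g) = (3, 6, 6, 3, 5, 3) satisfies everything: constraint 6: k + j = 9; constraint 9: g - m = 0, and the others follow.

Satisfiable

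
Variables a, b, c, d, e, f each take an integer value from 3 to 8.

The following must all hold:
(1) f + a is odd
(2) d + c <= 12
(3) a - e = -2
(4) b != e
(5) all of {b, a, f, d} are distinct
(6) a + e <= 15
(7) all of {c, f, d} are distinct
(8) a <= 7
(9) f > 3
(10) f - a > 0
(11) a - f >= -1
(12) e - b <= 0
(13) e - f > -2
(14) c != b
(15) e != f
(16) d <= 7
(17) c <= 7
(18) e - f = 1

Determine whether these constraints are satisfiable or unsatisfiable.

Setting (a, b, c, d, e, f) = (5, 8, 4, 7, 7, 6) satisfies everything: constraint 2: d + c = 11; constraint 3: a - e = -2, and the others follow.

Satisfiable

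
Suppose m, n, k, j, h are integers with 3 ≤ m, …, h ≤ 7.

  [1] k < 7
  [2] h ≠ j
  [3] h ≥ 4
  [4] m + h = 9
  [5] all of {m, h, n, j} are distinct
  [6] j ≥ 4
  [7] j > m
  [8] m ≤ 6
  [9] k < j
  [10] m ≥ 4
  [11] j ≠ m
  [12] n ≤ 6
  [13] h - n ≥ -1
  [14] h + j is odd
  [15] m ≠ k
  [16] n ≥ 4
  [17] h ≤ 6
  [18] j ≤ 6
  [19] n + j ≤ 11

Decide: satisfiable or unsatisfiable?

Unsatisfiable

Constraints 3, 6, 8, 10, 12, 16, 17, and 18 confine each of m, h, n, j to the 3 values {4, …, 6}.
Constraint 5 requires all 4 of them to be distinct, but only 3 values are available — impossible by the pigeonhole principle.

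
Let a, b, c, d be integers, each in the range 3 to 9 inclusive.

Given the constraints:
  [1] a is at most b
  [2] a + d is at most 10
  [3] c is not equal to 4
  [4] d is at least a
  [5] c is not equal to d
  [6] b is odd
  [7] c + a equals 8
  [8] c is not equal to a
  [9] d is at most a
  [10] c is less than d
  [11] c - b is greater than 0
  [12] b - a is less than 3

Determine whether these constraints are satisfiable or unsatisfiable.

Unsatisfiable

Constraints 1, 9, 10, and 11 give a ≤ b, b < c, c < d, d ≤ a. Chaining: a ≤ b < c < d ≤ a, which forces a < a — impossible.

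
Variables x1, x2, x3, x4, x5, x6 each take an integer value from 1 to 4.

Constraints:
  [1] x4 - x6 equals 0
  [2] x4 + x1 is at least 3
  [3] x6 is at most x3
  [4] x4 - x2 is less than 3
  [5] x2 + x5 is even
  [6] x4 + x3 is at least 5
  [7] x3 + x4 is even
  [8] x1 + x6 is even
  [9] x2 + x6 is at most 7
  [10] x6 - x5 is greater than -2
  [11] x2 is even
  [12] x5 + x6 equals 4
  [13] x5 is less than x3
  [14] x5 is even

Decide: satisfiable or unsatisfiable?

Take x1 = 2, x2 = 2, x3 = 4, x4 = 2, x5 = 2, x6 = 2. Then constraint 1: x4 - x6 = 0; constraint 2: x4 + x1 = 4, and every other listed constraint is also met.

Satisfiable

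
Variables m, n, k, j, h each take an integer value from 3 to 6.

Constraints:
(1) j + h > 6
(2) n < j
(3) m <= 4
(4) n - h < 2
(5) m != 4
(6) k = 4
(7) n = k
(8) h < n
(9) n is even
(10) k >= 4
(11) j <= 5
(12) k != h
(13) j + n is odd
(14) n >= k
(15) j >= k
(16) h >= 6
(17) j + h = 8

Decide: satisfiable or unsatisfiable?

From constraints 10 and 15: j ≥ k ≥ 4. From constraint 16: h ≥ 6. Hence j + h ≥ 10. But constraint 17 requires j + h = 8, and 8 < 10. Contradiction.

Unsatisfiable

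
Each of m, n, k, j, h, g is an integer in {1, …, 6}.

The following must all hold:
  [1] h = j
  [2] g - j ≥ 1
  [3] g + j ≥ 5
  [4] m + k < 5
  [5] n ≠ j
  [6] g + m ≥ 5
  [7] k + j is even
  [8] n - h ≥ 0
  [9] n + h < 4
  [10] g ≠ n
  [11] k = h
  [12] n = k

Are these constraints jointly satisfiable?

Unsatisfiable

From constraints 1, 11, and 12, n = k = h = j, so n = j. But constraint 5 says n ≠ j. Contradiction.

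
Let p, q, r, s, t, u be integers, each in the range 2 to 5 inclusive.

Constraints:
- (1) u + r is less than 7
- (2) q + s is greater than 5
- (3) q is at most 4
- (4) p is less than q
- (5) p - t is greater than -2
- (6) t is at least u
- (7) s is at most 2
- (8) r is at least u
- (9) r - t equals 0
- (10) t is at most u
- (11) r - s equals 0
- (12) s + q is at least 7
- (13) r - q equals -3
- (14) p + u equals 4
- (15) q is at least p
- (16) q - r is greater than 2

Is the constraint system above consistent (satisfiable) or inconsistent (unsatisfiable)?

From constraint 7: s ≤ 2. From constraint 3: q ≤ 4. Hence s + q ≤ 6. But constraint 12 requires s + q ≥ 7, and 7 > 6. Contradiction.

Unsatisfiable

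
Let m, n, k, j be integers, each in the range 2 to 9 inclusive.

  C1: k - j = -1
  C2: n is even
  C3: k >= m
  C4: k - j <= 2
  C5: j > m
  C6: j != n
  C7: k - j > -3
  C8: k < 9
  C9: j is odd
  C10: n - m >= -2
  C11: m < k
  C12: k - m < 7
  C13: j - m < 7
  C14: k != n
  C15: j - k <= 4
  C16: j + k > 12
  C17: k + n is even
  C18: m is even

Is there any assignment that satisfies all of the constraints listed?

Setting (m, n, k, j) = (2, 2, 6, 7) satisfies everything: constraint 1: k - j = -1; constraint 4: k - j = -1, and the others follow.

Satisfiable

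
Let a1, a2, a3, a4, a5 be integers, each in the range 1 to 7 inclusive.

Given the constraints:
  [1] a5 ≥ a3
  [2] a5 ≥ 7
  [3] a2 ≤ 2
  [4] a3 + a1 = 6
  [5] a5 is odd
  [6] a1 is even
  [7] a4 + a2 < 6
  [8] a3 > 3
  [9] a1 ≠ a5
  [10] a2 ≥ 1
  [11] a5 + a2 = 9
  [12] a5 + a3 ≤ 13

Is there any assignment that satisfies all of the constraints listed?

Try a1 = 2, a2 = 2, a3 = 4, a4 = 2, a5 = 7.
Check constraint 4: a3 + a1 = 6; constraint 7: a4 + a2 = 4. The remaining constraints are straightforward to verify.

Satisfiable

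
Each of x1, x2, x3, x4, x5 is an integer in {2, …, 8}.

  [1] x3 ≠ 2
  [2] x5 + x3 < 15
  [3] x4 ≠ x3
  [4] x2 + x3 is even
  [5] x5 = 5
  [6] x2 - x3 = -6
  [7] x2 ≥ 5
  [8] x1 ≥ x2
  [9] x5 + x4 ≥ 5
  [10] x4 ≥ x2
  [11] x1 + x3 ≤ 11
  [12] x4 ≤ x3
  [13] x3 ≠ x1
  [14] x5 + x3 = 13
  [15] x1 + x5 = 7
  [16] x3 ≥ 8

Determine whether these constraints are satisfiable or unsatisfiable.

From constraints 7 and 8: x1 ≥ x2 ≥ 5. From constraint 16: x3 ≥ 8. Hence x1 + x3 ≥ 13. But constraint 11 requires x1 + x3 ≤ 11, and 11 < 13. Contradiction.

Unsatisfiable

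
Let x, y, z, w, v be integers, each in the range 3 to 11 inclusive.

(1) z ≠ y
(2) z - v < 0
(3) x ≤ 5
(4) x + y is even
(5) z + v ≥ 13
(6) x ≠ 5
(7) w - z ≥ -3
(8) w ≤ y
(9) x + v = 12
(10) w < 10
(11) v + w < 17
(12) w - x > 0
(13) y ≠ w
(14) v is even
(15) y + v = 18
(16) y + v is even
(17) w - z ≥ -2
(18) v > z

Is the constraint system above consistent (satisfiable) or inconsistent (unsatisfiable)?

Satisfiable

Setting (x, y, z, w, v) = (4, 10, 6, 6, 8) satisfies everything: constraint 2: z - v = -2; constraint 5: z + v = 14, and the others follow.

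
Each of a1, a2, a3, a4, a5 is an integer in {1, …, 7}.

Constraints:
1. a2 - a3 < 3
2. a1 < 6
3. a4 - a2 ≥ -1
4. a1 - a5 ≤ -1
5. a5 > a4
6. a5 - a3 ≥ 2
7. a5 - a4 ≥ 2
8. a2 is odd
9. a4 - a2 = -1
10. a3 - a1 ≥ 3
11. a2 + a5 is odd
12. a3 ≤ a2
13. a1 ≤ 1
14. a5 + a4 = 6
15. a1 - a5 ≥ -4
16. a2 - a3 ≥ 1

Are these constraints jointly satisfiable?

Constraints 3, 7, 10, 15, and 16 give a4 − a2 ≥ -1, a2 − a3 ≥ 1, a3 − a1 ≥ 3, a1 − a5 ≥ -4, a5 − a4 ≥ 2.
Adding all 5 inequalities: the left sides telescope to 0, and the right sides sum to (-1) + 1 + 3 + (-4) + 2 = 1. So 0 ≥ 1, which is false.

Unsatisfiable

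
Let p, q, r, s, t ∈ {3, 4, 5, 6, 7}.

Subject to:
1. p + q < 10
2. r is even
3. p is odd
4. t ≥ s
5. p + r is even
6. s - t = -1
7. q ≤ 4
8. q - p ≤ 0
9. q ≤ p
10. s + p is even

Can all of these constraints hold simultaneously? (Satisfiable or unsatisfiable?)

Unsatisfiable

Constraint 3 makes p odd and constraint 2 makes r even, so p + r must be odd. Constraint 5 says p + r is even — contradiction.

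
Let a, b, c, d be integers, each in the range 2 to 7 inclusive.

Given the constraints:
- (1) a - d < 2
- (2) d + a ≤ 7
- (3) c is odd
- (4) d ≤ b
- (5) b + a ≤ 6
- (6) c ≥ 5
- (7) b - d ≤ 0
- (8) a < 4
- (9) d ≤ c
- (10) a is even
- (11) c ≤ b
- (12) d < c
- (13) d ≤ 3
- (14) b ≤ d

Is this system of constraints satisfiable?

Unsatisfiable

From constraints 6 and 11: b ≥ c and c ≥ 5, so b ≥ 5. From constraints 13 and 14: b ≤ d and d ≤ 3, so b ≤ 3. But 3 < 5, so no value of b works.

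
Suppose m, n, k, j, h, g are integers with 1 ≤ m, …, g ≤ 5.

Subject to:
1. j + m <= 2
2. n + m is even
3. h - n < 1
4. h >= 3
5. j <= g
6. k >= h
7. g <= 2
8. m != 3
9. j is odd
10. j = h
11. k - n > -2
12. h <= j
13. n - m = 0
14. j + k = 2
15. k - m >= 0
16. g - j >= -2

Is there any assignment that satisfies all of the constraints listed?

From constraints 4 and 12: j ≥ h and h ≥ 3, so j ≥ 3. From constraints 5 and 7: j ≤ g and g ≤ 2, so j ≤ 2. But 2 < 3, so no value of j works.

Unsatisfiable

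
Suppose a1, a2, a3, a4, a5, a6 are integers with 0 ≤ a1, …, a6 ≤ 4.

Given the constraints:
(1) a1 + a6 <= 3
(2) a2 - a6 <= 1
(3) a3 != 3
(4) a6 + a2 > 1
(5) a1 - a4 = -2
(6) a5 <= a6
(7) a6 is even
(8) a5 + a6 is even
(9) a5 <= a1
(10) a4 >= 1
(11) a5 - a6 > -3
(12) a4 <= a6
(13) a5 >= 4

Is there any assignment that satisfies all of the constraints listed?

From constraints 9 and 13: a1 ≥ a5 ≥ 4. From constraints 10 and 12: a6 ≥ a4 ≥ 1. Hence a1 + a6 ≥ 5. But constraint 1 requires a1 + a6 ≤ 3, and 3 < 5. Contradiction.

Unsatisfiable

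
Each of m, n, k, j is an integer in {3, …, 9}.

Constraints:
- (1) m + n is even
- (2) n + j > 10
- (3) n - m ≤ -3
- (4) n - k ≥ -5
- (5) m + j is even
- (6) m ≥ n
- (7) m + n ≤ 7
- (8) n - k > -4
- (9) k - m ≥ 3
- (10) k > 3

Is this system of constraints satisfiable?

Constraints 3, 4, and 9 give n − k ≥ -5, k − m ≥ 3, m − n ≥ 3.
Adding all 3 inequalities: the left sides telescope to 0, and the right sides sum to (-5) + 3 + 3 = 1. So 0 ≥ 1, which is false.

Unsatisfiable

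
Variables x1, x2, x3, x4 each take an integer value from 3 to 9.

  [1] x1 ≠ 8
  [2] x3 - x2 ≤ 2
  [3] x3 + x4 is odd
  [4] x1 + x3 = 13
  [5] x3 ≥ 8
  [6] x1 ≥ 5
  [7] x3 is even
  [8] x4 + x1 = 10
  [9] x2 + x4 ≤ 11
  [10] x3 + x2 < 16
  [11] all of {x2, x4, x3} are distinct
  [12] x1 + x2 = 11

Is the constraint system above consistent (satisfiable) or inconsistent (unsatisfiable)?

Setting (x1, x2, x3, x4) = (5, 6, 8, 5) satisfies everything: constraint 2: x3 - x2 = 2; constraint 4: x1 + x3 = 13; constraint 8: x4 + x1 = 10, and the others follow.

Satisfiable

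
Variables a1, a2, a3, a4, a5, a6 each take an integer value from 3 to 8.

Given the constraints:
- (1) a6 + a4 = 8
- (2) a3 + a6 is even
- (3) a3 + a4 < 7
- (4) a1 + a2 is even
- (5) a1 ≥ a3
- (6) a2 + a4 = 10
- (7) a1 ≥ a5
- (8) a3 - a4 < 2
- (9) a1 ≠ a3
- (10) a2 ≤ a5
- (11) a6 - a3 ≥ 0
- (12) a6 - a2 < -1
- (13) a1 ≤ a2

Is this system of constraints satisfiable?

Satisfiable

Setting (a1, a2, a3, a4, a5, a6) = (7, 7, 3, 3, 7, 5) satisfies everything: constraint 1: a6 + a4 = 8; constraint 3: a3 + a4 = 6, and the others follow.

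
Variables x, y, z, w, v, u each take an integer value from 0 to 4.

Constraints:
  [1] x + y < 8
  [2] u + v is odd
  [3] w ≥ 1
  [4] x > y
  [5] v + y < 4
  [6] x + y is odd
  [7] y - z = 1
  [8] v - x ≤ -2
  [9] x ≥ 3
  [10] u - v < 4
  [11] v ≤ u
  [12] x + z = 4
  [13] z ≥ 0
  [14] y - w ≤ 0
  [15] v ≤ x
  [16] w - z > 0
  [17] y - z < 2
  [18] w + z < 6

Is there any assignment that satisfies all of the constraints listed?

Take x = 3, y = 2, z = 1, w = 4, v = 1, u = 2. Then constraint 1: x + y = 5; constraint 5: v + y = 3, and every other listed constraint is also met.

Satisfiable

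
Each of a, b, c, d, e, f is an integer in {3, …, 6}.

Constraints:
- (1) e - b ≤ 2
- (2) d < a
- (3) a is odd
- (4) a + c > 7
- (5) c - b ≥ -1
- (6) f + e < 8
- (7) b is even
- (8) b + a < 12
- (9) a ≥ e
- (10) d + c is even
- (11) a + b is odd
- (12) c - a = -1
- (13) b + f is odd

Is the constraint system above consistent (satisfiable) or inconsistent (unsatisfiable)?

One satisfying assignment is a = 5, b = 4, c = 4, d = 4, e = 3, f = 3.
For the less obvious constraints — constraint 1: e - b = -1; constraint 4: a + c = 9 — and the others hold by inspection.

Satisfiable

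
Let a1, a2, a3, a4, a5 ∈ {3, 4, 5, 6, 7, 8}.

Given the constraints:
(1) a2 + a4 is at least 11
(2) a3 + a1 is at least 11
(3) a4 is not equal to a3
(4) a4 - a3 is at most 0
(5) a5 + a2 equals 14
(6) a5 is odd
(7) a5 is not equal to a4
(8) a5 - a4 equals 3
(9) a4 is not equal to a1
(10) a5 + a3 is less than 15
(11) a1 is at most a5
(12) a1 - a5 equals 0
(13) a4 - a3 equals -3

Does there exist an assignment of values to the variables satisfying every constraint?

One satisfying assignment is a1 = 7, a2 = 7, a3 = 7, a4 = 4, a5 = 7.
For the less obvious constraints — constraint 1: a2 + a4 = 11; constraint 2: a3 + a1 = 14; constraint 4: a4 - a3 = -3 — and the others hold by inspection.

Satisfiable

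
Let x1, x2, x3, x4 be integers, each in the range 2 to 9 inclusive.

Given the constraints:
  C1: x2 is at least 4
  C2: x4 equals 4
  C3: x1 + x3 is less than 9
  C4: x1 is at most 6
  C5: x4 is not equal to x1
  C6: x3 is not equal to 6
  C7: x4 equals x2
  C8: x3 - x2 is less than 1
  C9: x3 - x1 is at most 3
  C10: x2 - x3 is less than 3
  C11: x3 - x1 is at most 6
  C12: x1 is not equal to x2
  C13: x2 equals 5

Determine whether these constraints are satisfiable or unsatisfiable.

Unsatisfiable

Constraint 2 fixes x4 = 4 and constraint 13 fixes x2 = 5, but constraint 7 requires x4 = x2. Since 4 ≠ 5, contradiction.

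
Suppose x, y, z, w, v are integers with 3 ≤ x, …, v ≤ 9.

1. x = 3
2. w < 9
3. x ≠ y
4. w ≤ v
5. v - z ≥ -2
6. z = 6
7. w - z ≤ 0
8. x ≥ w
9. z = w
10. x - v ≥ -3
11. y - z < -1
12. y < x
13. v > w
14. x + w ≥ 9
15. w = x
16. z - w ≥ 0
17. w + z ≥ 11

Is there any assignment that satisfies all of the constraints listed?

Constraint 6 fixes z = 6 and constraint 1 fixes x = 3. Constraints 9 and 15 give z = w = x, so z = x. But 6 ≠ 3 — contradiction.

Unsatisfiable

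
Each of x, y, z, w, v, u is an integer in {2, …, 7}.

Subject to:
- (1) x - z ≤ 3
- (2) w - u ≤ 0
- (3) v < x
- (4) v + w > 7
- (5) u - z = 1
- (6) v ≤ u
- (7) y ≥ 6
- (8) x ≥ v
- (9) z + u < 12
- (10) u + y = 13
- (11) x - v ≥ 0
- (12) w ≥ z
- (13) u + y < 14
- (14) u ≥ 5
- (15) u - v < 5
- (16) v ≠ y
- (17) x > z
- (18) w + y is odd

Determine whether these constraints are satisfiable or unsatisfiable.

Satisfiable

The assignment x = 6, y = 7, z = 5, w = 6, v = 3, u = 6 works:
  constraint 1 holds since x - z = 1.
  constraint 2 holds since w - u = 0.
  constraint 4 holds since v + w = 9.
The rest check out directly.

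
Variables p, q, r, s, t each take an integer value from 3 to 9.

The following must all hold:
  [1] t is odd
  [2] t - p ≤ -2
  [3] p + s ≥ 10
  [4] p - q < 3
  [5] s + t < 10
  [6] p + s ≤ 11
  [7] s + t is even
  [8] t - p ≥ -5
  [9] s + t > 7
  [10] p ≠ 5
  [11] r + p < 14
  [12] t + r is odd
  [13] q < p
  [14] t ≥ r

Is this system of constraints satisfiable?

Take p = 7, q = 5, r = 4, s = 3, t = 5. Then constraint 2: t - p = -2; constraint 3: p + s = 10, and every other listed constraint is also met.

Satisfiable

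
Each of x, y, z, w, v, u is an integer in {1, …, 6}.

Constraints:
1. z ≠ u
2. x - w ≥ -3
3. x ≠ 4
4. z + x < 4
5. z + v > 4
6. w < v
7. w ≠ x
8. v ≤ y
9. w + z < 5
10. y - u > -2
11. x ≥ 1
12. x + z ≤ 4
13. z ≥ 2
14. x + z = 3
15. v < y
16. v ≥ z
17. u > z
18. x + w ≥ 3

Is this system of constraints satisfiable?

Satisfiable

Setting (x, y, z, w, v, u) = (1, 5, 2, 2, 3, 5) satisfies everything: constraint 2: x - w = -1; constraint 4: z + x = 3; constraint 5: z + v = 5, and the others follow.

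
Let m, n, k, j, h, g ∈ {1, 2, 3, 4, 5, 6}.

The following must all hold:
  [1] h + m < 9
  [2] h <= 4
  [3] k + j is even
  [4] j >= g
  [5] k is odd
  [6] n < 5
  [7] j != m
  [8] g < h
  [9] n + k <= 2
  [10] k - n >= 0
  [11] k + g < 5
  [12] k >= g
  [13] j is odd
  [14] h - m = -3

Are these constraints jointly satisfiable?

Satisfiable

Try m = 5, n = 1, k = 1, j = 1, h = 2, g = 1.
Check constraint 1: h + m = 7; constraint 9: n + k = 2; constraint 10: k - n = 0. The remaining constraints are straightforward to verify.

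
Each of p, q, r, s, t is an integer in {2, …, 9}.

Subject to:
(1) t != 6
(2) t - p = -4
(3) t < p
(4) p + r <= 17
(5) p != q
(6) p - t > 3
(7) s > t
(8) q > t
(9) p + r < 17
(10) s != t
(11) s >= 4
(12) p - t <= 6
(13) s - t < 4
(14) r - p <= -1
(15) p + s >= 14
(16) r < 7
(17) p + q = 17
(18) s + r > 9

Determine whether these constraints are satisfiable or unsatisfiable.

Take p = 8, q = 9, r = 6, s = 6, t = 4. Then constraint 2: t - p = -4; constraint 4: p + r = 14, and every other listed constraint is also met.

Satisfiable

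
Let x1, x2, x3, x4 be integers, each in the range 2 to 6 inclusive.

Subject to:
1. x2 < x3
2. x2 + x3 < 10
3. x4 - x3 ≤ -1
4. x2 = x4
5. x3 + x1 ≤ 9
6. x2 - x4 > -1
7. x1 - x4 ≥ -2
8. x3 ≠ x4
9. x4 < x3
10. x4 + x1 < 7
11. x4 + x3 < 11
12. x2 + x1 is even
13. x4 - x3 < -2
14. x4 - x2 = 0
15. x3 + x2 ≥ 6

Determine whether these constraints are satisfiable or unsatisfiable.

Satisfiable

Take x1 = 3, x2 = 3, x3 = 6, x4 = 3. Then constraint 2: x2 + x3 = 9; constraint 3: x4 - x3 = -3, and every other listed constraint is also met.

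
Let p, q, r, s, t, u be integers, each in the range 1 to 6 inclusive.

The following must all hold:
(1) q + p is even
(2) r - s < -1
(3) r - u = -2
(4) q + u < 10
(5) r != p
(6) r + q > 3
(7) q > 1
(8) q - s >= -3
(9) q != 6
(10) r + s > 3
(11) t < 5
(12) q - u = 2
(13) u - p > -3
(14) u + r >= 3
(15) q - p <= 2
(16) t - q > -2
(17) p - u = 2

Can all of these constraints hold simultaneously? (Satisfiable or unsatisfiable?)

Satisfiable

One satisfying assignment is p = 5, q = 5, r = 1, s = 5, t = 4, u = 3.
For the less obvious constraints — constraint 2: r - s = -4; constraint 3: r - u = -2 — and the others hold by inspection.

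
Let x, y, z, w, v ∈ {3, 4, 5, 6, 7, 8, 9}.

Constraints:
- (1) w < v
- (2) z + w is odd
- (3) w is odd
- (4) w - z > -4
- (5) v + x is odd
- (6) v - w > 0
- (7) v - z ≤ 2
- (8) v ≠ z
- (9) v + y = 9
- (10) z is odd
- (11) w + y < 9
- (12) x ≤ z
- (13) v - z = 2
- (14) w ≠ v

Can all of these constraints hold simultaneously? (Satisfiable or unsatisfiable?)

Constraint 10 makes z odd and constraint 3 makes w odd, so z + w must be even. Constraint 2 says z + w is odd — contradiction.

Unsatisfiable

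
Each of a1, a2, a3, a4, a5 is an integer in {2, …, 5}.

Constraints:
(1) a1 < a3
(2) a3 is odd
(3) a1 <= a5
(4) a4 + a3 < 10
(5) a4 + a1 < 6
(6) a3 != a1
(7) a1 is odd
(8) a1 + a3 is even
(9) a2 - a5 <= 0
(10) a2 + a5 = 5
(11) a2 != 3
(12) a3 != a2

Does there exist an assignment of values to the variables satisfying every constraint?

Take a1 = 3, a2 = 2, a3 = 5, a4 = 2, a5 = 3. Then constraint 4: a4 + a3 = 7; constraint 5: a4 + a1 = 5, and every other listed constraint is also met.

Satisfiable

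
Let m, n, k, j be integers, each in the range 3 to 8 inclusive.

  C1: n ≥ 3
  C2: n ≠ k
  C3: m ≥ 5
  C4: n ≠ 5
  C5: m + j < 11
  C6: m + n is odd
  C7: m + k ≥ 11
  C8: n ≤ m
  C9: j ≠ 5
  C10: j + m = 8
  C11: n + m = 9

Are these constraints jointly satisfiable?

Take m = 5, n = 4, k = 7, j = 3. Then constraint 5: m + j = 8; constraint 7: m + k = 12, and every other listed constraint is also met.

Satisfiable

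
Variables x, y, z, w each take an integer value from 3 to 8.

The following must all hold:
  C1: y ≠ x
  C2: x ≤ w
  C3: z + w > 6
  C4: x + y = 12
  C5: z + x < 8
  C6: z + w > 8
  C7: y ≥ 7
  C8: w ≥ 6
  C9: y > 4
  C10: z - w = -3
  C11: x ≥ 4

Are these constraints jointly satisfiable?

Satisfiable

One satisfying assignment is x = 4, y = 8, z = 3, w = 6.
For the less obvious constraints — constraint 3: z + w = 9; constraint 4: x + y = 12; constraint 5: z + x = 7 — and the others hold by inspection.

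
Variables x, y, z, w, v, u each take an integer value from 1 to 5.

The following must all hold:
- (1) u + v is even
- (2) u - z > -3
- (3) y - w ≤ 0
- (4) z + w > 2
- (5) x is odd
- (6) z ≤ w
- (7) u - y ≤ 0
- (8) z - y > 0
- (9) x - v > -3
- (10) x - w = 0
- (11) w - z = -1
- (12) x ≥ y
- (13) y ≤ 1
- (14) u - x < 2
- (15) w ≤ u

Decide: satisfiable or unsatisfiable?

Unsatisfiable

Constraints 6, 7, 8, and 15 give z ≤ w, w ≤ u, u ≤ y, y < z. Chaining: z ≤ w ≤ u ≤ y < z, which forces z < z — impossible.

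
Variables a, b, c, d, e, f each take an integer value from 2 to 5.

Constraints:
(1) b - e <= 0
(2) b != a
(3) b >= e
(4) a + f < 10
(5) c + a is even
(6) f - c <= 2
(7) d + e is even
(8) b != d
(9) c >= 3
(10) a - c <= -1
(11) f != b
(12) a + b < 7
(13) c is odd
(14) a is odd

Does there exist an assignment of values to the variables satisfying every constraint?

Take a = 3, b = 2, c = 5, d = 4, e = 2, f = 5. Then constraint 1: b - e = 0; constraint 4: a + f = 8; constraint 6: f - c = 0, and every other listed constraint is also met.

Satisfiable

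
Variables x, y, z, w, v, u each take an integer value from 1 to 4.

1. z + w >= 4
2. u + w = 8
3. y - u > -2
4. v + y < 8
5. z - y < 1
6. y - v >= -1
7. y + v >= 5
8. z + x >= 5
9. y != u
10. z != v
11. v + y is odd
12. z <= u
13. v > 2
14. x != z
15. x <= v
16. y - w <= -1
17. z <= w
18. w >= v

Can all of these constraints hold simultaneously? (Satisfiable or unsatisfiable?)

The assignment x = 4, y = 3, z = 2, w = 4, v = 4, u = 4 works:
  constraint 1 holds since z + w = 6.
  constraint 2 holds since u + w = 8.
  constraint 3 holds since y - u = -1.
The rest check out directly.

Satisfiable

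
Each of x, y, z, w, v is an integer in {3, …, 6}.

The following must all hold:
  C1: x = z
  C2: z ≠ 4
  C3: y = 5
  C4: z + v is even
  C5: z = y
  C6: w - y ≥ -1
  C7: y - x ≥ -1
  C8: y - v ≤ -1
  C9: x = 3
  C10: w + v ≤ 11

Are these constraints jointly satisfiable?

Unsatisfiable

Constraint 9 fixes x = 3 and constraint 3 fixes y = 5. Constraints 1 and 5 give x = z = y, so x = y. But 3 ≠ 5 — contradiction.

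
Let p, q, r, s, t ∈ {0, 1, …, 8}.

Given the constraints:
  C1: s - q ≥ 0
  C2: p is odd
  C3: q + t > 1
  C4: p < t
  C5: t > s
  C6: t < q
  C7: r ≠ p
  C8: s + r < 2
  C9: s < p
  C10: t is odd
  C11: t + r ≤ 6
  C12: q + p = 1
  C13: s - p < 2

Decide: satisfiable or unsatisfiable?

Constraints 1, 4, 6, and 9 give s < p, p < t, t < q, q ≤ s. Chaining: s < p < t < q ≤ s, which forces s < s — impossible.

Unsatisfiable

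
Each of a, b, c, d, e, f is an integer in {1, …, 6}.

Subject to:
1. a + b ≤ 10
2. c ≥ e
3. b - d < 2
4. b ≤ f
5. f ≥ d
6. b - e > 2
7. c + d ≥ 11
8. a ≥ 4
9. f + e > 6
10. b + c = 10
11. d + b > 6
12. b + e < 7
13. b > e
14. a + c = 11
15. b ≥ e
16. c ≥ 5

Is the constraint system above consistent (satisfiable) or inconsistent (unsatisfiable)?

Satisfiable

Take a = 5, b = 4, c = 6, d = 5, e = 1, f = 6. Then constraint 1: a + b = 9; constraint 3: b - d = -1; constraint 6: b - e = 3, and every other listed constraint is also met.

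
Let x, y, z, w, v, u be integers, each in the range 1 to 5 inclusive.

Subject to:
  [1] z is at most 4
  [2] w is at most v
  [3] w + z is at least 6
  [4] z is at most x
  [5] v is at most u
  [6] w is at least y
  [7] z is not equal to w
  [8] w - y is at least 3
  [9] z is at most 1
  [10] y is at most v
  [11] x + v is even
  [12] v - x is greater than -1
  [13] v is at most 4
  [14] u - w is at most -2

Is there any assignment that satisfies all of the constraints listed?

From constraints 2 and 13: w ≤ v ≤ 4. From constraint 9: z ≤ 1. Hence w + z ≤ 5. But constraint 3 requires w + z ≥ 6, and 6 > 5. Contradiction.

Unsatisfiable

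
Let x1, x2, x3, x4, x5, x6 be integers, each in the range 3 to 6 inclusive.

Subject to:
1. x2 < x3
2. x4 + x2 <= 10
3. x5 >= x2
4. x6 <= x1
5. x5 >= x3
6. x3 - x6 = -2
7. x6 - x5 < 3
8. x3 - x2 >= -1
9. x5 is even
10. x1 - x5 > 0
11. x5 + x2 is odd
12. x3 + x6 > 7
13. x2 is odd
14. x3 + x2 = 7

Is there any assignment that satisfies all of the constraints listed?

Satisfiable

The assignment x1 = 6, x2 = 3, x3 = 4, x4 = 6, x5 = 4, x6 = 6 works:
  constraint 2 holds since x4 + x2 = 9.
  constraint 6 holds since x3 - x6 = -2.
The rest check out directly.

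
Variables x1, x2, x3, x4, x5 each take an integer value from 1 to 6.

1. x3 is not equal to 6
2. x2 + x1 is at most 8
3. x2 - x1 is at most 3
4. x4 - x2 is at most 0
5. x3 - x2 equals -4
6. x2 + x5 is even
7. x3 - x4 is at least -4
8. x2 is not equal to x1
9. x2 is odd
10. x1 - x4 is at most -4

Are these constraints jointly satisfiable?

Constraints 3, 4, and 10 give x2 − x4 ≥ 0, x4 − x1 ≥ 4, x1 − x2 ≥ -3.
Adding all 3 inequalities: the left sides telescope to 0, and the right sides sum to 0 + 4 + (-3) = 1. So 0 ≥ 1, which is false.

Unsatisfiable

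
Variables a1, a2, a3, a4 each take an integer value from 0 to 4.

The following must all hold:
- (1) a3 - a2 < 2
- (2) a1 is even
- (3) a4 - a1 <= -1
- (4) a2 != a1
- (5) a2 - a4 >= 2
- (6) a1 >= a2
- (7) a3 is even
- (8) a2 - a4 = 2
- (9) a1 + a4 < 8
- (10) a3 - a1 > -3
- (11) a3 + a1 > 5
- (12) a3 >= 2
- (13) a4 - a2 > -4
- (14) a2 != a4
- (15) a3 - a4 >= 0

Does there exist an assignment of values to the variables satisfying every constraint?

Satisfiable

Take a1 = 4, a2 = 3, a3 = 4, a4 = 1. Then constraint 1: a3 - a2 = 1; constraint 3: a4 - a1 = -3, and every other listed constraint is also met.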